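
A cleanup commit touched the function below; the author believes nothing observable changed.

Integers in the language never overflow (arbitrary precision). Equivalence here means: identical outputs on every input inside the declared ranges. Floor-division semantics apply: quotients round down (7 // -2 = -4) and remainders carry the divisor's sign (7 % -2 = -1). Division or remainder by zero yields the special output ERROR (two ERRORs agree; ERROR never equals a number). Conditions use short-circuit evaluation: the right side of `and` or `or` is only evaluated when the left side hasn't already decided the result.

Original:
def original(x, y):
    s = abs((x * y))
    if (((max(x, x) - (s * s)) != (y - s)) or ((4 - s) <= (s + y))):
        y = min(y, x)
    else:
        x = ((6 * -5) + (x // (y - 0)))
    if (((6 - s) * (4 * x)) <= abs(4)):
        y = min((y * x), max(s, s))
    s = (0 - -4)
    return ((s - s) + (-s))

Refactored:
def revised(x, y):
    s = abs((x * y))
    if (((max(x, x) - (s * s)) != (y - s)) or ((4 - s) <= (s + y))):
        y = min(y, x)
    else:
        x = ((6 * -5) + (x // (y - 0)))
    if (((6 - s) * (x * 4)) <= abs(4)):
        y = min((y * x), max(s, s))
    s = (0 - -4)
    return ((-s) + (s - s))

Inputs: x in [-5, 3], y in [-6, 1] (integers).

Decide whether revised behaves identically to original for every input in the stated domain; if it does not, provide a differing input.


The two are interchangeable: same computation, different form, and every declared input agrees.
Tracing x=2, y=1: original: s=2, then (((max(x, x) - (s * s)) != (y - s)) or ((4 - s) <= (s + y))) is true, then y=1, then (((6 - s) * (4 * x)) <= abs(4)) is false, then s=4, then returns -4 | revised: s=2, then (((max(x, x) - (s * s)) != (y - s)) or ((4 - s) <= (s + y))) is true, then y=1, then (((6 - s) * (x * 4)) <= abs(4)) is false, then s=4, then returns -4 — matching result -4.
Every one of the 72 inputs gives matching results.
verdict: equivalent


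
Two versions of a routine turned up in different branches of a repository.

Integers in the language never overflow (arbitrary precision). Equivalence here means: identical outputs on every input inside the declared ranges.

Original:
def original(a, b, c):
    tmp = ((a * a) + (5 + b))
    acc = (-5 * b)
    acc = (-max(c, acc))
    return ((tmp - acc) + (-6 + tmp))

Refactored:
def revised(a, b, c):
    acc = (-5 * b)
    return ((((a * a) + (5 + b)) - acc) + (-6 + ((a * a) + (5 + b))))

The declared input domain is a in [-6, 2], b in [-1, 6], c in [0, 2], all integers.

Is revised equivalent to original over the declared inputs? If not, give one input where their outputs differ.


Try a=-6, b=-1, c=0.
original: tmp := 40 | acc := 5 | acc := -5 | result 79
revised: acc := 5 | result 69
79 against 69: the behavior changed.
verdict: not equivalent; witness: a=-6, b=-1, c=0


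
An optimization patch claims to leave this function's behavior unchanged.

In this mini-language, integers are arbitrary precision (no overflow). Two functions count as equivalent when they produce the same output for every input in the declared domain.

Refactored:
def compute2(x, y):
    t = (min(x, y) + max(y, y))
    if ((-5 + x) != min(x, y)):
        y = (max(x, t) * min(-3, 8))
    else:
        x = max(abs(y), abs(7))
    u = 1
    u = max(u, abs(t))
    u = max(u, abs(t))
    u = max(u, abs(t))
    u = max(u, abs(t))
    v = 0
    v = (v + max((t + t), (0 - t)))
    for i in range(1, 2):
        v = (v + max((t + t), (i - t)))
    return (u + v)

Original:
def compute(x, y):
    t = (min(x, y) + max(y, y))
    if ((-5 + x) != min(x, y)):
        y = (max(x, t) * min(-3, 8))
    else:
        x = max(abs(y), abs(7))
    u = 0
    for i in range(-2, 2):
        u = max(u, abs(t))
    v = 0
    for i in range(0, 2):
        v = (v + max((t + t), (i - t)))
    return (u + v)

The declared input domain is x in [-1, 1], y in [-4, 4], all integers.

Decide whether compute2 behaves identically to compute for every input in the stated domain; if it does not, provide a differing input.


On input x=-1, y=1, compute returns 1 while compute2 returns 2.
verdict: not equivalent; witness: x=-1, y=1


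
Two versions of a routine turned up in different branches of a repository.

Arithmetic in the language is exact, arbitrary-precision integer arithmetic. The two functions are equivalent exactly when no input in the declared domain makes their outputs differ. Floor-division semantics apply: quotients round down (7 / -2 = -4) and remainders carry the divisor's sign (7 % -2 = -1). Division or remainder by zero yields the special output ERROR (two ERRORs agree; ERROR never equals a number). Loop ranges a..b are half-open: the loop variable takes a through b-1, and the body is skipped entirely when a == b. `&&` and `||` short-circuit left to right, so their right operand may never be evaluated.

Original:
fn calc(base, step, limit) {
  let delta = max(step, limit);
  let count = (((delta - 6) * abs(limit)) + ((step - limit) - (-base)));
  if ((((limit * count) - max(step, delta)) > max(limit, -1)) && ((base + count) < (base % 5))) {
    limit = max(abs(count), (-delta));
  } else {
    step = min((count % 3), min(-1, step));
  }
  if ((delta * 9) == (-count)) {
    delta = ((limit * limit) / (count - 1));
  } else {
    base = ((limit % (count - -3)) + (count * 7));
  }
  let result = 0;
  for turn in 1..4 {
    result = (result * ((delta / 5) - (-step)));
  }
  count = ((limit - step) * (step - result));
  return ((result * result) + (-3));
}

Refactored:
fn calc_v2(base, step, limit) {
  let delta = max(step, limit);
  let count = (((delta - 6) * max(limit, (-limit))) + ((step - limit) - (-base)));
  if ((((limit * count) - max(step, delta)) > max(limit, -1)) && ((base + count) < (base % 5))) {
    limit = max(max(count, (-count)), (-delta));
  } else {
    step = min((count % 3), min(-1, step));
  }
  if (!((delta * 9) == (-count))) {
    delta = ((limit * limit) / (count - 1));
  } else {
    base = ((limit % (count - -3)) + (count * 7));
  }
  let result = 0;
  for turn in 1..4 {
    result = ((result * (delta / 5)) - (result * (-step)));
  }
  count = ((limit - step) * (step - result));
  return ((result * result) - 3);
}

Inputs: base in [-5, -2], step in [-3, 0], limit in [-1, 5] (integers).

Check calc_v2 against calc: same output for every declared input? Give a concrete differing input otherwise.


Evaluate both at base=-3, step=0, limit=0.
calc: delta = 0; count = -3; ((((limit * count) - max(step, delta)) > max(limit, -1)) && ((base + count) < (base % 5))) -> false; step = -1; ((delta * 9) == (-count)) -> false; division by zero -> ERROR
calc_v2: delta = 0; count = -3; ((((limit * count) - max(step, delta)) > max(limit, -1)) && ((base + count) < (base % 5))) -> false; step = -1; (!((delta * 9) == (-count))) -> true; delta = 0; result = 0; [turn=1]; result = 0; [turn=2]; result = 0; [turn=3]; result = 0; count = -1; return -3
ERROR vs -3 — the two versions disagree here.
verdict: not equivalent; witness: base=-3, step=0, limit=0


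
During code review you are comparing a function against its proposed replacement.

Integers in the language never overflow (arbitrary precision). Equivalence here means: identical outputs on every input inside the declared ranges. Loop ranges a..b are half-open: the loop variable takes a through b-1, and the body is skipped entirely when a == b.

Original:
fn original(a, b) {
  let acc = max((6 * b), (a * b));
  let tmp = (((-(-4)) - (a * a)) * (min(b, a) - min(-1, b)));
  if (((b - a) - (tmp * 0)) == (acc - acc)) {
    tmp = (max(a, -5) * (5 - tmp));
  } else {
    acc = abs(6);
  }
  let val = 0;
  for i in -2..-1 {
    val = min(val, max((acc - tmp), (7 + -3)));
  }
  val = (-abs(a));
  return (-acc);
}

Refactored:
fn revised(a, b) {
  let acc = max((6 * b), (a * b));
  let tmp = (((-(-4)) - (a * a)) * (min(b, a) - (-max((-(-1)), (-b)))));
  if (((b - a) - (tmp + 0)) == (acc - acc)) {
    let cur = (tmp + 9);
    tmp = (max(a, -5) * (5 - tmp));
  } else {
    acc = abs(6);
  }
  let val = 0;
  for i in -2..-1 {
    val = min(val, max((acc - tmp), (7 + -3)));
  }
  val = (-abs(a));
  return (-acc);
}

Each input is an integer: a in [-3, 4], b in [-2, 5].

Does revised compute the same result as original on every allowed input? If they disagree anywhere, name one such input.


The rewrite breaks on a=0, b=0, where the results are 0 and -6.
original: acc=0, then tmp=4, then (((b - a) - (tmp * 0)) == (acc - acc)) is true, then tmp=0, then val=0, then (i=-2), then val=0, then val=0, then returns 0
revised: acc=0, then tmp=4, then (((b - a) - (tmp + 0)) == (acc - acc)) is false, then acc=6, then val=0, then (i=-2), then val=0, then val=0, then returns -6
verdict: not equivalent; witness: a=0, b=0


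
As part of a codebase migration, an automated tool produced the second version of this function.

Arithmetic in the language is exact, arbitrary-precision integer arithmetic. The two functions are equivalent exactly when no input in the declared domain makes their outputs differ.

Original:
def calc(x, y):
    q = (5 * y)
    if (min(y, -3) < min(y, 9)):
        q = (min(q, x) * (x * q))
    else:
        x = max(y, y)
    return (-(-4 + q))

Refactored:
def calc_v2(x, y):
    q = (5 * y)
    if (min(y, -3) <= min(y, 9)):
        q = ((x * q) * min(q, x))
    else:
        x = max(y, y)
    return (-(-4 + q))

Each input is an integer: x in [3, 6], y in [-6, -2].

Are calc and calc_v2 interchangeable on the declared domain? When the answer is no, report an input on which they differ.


These are not equivalent — on x=3, y=-6 the outputs split (34 vs -2696).
calc: q = -30; (min(y, -3) < min(y, 9)) -> false; x = -6; return 34
calc_v2: q = -30; (min(y, -3) <= min(y, 9)) -> true; q = 2700; return -2696
verdict: not equivalent; witness: x=3, y=-6


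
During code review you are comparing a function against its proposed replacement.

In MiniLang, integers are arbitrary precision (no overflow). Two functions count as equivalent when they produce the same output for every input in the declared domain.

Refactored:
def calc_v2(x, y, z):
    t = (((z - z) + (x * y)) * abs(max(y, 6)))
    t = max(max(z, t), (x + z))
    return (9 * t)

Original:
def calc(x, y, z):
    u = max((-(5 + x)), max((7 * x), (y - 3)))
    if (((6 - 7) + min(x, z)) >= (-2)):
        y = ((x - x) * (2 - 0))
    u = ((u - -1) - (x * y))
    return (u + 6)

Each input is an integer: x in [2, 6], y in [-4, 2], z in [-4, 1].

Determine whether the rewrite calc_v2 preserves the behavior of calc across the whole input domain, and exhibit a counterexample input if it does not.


There is a counterexample at x=2, y=-4, z=-4: 29 on one side, -18 on the other.
calc: u=14, then (((6 - 7) + min(x, z)) >= (-2)) is false, then u=23, then returns 29
calc_v2: t=-48, then t=-2, then returns -18
verdict: not equivalent; witness: x=2, y=-4, z=-4


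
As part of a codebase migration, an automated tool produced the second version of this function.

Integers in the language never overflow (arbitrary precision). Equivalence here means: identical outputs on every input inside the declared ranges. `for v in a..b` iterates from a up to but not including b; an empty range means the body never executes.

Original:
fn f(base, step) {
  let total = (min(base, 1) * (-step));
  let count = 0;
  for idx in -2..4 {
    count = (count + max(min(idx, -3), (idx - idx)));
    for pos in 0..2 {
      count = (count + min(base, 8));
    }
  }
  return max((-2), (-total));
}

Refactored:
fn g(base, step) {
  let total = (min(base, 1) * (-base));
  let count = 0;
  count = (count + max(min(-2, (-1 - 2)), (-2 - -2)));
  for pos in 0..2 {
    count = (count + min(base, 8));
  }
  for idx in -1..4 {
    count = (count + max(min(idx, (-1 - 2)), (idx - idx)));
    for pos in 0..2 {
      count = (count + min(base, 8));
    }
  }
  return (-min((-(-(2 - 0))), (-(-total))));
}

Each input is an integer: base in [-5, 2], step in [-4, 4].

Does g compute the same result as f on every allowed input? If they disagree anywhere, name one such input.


On input base=-5, step=-4, f returns 20 while g returns 25.
verdict: not equivalent; witness: base=-5, step=-4


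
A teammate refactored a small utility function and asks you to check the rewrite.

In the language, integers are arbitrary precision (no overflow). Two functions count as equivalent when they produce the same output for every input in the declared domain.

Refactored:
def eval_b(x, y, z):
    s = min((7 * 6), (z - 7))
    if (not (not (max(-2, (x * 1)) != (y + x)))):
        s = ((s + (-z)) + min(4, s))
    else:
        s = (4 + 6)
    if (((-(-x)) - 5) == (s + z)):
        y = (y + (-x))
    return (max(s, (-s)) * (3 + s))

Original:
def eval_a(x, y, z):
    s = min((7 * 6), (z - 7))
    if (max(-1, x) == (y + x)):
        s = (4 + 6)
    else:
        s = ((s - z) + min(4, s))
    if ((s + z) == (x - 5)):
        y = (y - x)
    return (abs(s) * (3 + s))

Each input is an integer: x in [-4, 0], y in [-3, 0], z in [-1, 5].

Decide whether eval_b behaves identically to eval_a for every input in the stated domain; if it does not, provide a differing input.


There is a counterexample at x=-2, y=0, z=-1: -180 on one side, 130 on the other.
eval_a: s = -8; (max(-1, x) == (y + x)) -> false; s = -15; ((s + z) == (x - 5)) -> false; return -180
eval_b: s = -8; (not (not (max(-2, (x * 1)) != (y + x)))) -> false; s = 10; (((-(-x)) - 5) == (s + z)) -> false; return 130
verdict: not equivalent; witness: x=-2, y=0, z=-1


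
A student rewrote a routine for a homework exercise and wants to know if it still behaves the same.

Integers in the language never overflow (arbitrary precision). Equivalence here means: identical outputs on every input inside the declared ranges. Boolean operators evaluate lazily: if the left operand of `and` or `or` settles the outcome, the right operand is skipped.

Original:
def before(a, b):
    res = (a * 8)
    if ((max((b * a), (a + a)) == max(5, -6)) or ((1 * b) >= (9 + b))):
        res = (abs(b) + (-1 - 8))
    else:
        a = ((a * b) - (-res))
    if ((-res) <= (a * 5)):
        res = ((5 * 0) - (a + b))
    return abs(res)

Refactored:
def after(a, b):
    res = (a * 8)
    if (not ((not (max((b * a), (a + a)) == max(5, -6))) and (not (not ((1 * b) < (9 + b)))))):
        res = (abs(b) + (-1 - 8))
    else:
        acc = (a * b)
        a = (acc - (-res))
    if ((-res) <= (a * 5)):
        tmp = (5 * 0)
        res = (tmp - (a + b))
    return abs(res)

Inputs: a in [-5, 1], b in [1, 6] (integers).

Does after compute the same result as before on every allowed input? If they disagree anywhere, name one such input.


Equivalent — the differences include comparison usage differs, statement counts differ, boolean connective usage differs, local variable names differ, yet no declared input distinguishes the two.
One worked example (a=1, b=1) — before: res = 8; ((max((b * a), (a + a)) == max(5, -6)) or ((1 * b) >= (9 + b))) -> false; a = 9; ((-res) <= (a * 5)) -> true; res = -10; return 10; after: res = 8; (not ((not (max((b * a), (a + a)) == max(5, -6))) and (not (not ((1 * b) < (9 + b)))))) -> false; acc = 1; a = 9; ((-res) <= (a * 5)) -> true; tmp = 0; res = -10; return 10; agreement on 10.
Every one of the 42 inputs gives matching results.
verdict: equivalent


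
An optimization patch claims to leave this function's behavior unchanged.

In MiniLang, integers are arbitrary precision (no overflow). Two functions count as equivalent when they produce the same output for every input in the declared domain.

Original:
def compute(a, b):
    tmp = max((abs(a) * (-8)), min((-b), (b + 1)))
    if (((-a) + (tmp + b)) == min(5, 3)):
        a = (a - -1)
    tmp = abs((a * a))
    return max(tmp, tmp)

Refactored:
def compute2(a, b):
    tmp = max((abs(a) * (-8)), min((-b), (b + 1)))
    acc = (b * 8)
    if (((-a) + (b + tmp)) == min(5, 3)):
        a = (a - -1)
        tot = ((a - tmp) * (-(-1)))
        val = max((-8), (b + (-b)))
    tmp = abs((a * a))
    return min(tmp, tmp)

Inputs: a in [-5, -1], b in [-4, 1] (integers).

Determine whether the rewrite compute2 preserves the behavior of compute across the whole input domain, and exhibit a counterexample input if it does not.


The suspicious edit (`max(tmp, tmp)` became `min(tmp, tmp)`) never changes the result for any input inside the declared domain.
One worked example (a=-2, b=-3) — compute: tmp = -2; (((-a) + (tmp + b)) == min(5, 3)) -> false; tmp = 4; return 4; compute2: tmp = -2; acc = -24; (((-a) + (b + tmp)) == min(5, 3)) -> false; tmp = 4; return 4; agreement on 4.
Sweeping the whole domain (30 inputs) finds no disagreement.
verdict: equivalent


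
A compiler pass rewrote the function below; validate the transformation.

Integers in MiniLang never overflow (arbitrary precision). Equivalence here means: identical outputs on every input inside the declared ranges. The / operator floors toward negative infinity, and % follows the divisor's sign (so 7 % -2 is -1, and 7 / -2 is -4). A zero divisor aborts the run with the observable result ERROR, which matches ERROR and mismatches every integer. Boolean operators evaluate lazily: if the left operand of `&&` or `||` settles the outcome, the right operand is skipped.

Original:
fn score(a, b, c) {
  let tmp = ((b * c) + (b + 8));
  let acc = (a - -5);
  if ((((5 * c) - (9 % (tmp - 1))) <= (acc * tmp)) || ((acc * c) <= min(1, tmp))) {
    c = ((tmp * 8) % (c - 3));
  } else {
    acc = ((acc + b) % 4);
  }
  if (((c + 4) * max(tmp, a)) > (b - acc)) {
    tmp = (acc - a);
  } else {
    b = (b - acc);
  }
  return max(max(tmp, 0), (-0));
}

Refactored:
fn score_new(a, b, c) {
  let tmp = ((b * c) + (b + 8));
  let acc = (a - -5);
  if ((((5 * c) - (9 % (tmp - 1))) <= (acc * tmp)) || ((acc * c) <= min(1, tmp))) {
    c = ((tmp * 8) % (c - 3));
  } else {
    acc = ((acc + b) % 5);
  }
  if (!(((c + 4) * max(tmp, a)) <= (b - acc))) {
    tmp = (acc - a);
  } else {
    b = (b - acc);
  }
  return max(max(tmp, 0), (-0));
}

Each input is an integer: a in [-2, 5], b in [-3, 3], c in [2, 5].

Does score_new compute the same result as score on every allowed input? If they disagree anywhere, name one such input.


On input a=0, b=-1, c=4, score returns 0 while score_new returns 4.
verdict: not equivalent; witness: a=0, b=-1, c=4


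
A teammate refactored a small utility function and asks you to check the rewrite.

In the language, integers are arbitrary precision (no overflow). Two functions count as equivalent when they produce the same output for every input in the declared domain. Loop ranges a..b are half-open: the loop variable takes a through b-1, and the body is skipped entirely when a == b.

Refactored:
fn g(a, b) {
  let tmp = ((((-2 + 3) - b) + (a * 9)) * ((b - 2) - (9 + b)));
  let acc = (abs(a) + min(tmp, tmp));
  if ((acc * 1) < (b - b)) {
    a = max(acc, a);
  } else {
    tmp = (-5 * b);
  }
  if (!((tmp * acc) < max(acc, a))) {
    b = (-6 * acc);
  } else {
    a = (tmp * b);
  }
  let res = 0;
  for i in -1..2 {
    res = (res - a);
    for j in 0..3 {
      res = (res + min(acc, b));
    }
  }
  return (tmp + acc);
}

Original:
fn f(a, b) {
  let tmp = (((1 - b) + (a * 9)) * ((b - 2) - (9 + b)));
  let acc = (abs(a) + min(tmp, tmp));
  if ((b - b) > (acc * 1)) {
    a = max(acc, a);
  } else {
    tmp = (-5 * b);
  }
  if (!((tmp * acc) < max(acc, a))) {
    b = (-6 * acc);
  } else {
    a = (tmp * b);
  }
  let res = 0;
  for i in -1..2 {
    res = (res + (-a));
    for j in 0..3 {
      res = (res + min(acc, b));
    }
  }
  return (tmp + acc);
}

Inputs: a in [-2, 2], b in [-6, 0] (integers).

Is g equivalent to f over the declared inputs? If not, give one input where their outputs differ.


The two versions differ — the changes include arithmetic usage differs; also comparison usage differs; also constant usage differs.
Tracing a=1, b=0: f: tmp = -110; acc = -109; ((b - b) > (acc * 1)) -> true; a = 1; (!((tmp * acc) < max(acc, a))) -> true; b = 654; res = 0; [i=-1]; res = -1; [j=0]; res = -110; [j=1]; res = -219; [j=2]; res = -328; [i=0]; res = -329; [j=0]; res = -438; [j=1]; res = -547; [j=2]; res = -656; [i=1]; res = -657; [j=0]; res = -766; [j=1]; res = -875; [j=2]; res = -984; return -219 | g: tmp = -110; acc = -109; ((acc * 1) < (b - b)) -> true; a = 1; (!((tmp * acc) < max(acc, a))) -> true; b = 654; res = 0; [i=-1]; res = -1; [j=0]; res = -110; [j=1]; res = -219; [j=2]; res = -328; [i=0]; res = -329; [j=0]; res = -438; [j=1]; res = -547; [j=2]; res = -656; [i=1]; res = -657; [j=0]; res = -766; [j=1]; res = -875; [j=2]; res = -984; return -219 — matching result -219.
An exhaustive pass over the 35 declared inputs shows identical outputs.
verdict: equivalent


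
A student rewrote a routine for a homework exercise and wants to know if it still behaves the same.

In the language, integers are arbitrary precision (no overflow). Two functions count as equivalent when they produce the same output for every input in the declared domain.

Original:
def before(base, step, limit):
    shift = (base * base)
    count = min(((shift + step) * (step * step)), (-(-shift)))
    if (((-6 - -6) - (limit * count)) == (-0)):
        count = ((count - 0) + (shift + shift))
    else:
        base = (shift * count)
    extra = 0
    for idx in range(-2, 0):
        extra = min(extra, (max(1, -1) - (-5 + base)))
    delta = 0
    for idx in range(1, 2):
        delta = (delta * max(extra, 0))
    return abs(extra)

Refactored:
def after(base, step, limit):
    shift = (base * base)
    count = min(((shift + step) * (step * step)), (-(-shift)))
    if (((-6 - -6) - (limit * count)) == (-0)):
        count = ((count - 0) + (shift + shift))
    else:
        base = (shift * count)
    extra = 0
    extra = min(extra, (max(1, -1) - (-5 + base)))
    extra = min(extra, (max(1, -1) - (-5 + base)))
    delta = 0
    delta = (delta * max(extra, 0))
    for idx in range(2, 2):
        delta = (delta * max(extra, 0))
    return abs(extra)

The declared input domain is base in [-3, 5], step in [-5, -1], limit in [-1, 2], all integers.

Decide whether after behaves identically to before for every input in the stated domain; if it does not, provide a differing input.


This is a faithful refactor — arithmetic usage differs, statement counts differ, loop structure differs, constant usage differs, min/max/abs usage differs, but the computed results match everywhere.
As a probe, take base=0, step=-2, limit=1: before runs shift becomes 0; next count becomes -8; next (((-6 - -6) - (limit * count)) == (-0)) evaluates to false; next base becomes 0; next extra becomes 0; next at idx=-2:; next extra becomes 0; next at idx=-1:; next extra becomes 0; next delta becomes 0; next at idx=1:; next delta becomes 0; next final value 0; after runs shift becomes 0; next count becomes -8; next (((-6 - -6) - (limit * count)) == (-0)) evaluates to false; next base becomes 0; next extra becomes 0; next extra becomes 0; next extra becomes 0; next delta becomes 0; next delta becomes 0; next idx never enters its loop body; next final value 0; both end at 0.
An exhaustive pass over the 180 declared inputs shows identical outputs.
verdict: equivalent


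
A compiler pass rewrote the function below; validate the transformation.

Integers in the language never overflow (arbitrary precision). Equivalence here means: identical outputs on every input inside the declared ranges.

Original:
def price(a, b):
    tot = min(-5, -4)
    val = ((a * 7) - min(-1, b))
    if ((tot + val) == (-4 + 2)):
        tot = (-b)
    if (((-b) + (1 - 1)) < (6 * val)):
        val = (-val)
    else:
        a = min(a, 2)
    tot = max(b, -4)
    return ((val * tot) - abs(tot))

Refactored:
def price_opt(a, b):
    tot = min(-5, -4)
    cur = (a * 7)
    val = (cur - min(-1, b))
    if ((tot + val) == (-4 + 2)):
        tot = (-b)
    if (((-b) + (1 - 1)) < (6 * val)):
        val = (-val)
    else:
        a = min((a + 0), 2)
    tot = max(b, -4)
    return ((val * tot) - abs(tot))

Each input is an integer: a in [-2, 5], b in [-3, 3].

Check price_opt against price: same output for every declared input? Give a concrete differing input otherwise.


Changes here: statement counts differ, plus local variable names differ, plus constant usage differs, plus arithmetic usage differs; the full 56-point sweep finds no disagreement.
verdict: equivalent


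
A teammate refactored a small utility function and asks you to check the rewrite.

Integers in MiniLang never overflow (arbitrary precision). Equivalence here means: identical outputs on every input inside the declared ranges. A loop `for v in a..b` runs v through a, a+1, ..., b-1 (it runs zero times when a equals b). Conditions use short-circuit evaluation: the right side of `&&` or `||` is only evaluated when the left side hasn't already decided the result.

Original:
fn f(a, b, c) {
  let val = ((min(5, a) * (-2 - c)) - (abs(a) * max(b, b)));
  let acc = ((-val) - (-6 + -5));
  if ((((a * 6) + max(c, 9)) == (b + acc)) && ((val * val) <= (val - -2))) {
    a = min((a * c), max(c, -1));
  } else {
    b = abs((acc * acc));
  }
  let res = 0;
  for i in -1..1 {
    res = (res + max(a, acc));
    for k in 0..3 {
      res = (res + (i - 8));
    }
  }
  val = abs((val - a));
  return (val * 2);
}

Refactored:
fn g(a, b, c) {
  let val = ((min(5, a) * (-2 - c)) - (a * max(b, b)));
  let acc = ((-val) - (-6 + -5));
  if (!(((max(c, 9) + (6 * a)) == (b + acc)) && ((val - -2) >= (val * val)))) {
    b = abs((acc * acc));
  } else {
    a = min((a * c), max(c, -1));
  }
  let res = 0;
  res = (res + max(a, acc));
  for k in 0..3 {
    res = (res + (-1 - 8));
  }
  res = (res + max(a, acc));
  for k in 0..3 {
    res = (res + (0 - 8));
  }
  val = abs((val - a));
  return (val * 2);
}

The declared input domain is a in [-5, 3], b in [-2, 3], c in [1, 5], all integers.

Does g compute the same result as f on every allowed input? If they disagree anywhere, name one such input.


Consider the input a=-5, b=-2, c=1.
f: val becomes 25; next acc becomes -14; next ((((a * 6) + max(c, 9)) == (b + acc)) && ((val * val) <= (val - -2))) evaluates to false; next b becomes 196; next res becomes 0; next at i=-1:; next res becomes -5; next at k=0:; next res becomes -14; next at k=1:; next res becomes -23; next at k=2:; next res becomes -32; next at i=0:; next res becomes -37; next at k=0:; next res becomes -45; next at k=1:; next res becomes -53; next at k=2:; next res becomes -61; next val becomes 30; next final value 60
g: val becomes 5; next acc becomes 6; next (!(((max(c, 9) + (6 * a)) == (b + acc)) && ((val - -2) >= (val * val)))) evaluates to true; next b becomes 36; next res becomes 0; next res becomes 6; next at k=0:; next res becomes -3; next at k=1:; next res becomes -12; next at k=2:; next res becomes -21; next res becomes -15; next at k=0:; next res becomes -23; next at k=1:; next res becomes -31; next at k=2:; next res becomes -39; next val becomes 10; next final value 20
60 != 20, so the rewrite changes behavior.
verdict: not equivalent; witness: a=-5, b=-2, c=1


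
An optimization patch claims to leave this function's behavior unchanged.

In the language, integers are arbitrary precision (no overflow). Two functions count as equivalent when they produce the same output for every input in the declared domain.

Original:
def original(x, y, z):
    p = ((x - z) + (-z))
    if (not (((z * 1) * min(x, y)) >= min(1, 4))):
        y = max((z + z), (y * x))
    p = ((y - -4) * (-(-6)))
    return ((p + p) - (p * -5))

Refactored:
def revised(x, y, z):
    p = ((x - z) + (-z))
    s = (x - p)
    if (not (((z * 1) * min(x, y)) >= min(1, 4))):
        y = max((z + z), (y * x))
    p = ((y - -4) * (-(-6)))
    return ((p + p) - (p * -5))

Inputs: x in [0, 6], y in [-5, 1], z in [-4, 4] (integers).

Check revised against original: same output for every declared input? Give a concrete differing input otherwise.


Behavior is preserved: although statement counts differ, and arithmetic usage differs, and local variable names differ, the outputs never diverge.
Tracing x=4, y=-2, z=0: original: p = 4; (not (((z * 1) * min(x, y)) >= min(1, 4))) -> true; y = 0; p = 24; return 168 | revised: p = 4; s = 0; (not (((z * 1) * min(x, y)) >= min(1, 4))) -> true; y = 0; p = 24; return 168 — matching result 168.
An exhaustive pass over the 441 declared inputs shows identical outputs.
verdict: equivalent


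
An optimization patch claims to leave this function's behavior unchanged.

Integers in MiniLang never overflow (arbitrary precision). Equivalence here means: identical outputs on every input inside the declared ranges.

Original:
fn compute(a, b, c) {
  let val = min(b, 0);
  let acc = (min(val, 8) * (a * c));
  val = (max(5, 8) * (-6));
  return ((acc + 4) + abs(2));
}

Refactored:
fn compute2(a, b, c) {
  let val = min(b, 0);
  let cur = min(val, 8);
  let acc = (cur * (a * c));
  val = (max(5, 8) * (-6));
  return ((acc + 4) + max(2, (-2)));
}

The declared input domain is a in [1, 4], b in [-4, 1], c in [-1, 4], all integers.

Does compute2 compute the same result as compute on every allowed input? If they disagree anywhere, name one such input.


Side by side, the visible changes include: constant usage differs, min/max/abs usage differs, local variable names differ, statement counts differ.
Tracing a=3, b=-2, c=-1: compute: val=-2, then acc=6, then val=-48, then returns 12 | compute2: val=-2, then cur=-2, then acc=6, then val=-48, then returns 12 — matching result 12.
An exhaustive pass over the 144 declared inputs shows identical outputs.
verdict: equivalent


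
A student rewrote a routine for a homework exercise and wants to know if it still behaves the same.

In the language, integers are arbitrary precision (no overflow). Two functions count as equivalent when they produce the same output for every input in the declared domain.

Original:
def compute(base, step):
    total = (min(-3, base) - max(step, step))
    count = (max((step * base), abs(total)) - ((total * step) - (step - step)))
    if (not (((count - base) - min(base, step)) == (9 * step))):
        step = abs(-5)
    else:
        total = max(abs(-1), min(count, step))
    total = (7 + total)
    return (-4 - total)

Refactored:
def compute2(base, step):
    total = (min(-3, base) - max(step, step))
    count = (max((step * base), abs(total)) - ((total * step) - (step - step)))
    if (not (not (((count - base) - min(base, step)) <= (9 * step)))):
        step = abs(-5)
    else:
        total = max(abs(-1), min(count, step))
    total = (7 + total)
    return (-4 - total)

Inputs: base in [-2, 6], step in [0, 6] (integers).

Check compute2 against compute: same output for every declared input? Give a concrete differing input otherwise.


These are not equivalent — on base=-2, step=0 the outputs split (-8 vs -12).
compute: total becomes -3; next count becomes 3; next (not (((count - base) - min(base, step)) == (9 * step))) evaluates to true; next step becomes 5; next total becomes 4; next final value -8
compute2: total becomes -3; next count becomes 3; next (not (not (((count - base) - min(base, step)) <= (9 * step)))) evaluates to false; next total becomes 1; next total becomes 8; next final value -12
verdict: not equivalent; witness: base=-2, step=0


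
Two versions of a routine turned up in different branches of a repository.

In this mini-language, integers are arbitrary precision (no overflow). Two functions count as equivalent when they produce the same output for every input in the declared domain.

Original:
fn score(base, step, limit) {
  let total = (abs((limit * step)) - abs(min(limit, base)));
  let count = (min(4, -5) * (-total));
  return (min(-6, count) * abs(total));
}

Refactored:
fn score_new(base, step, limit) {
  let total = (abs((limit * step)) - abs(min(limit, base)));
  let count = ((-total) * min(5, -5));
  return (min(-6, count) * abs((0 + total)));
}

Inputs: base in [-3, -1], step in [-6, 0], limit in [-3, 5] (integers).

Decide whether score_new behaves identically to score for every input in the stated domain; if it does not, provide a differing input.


The suspicious edit (`4` became `5`) never changes the result for any input inside the declared domain; all 189 inputs agree.
verdict: equivalent


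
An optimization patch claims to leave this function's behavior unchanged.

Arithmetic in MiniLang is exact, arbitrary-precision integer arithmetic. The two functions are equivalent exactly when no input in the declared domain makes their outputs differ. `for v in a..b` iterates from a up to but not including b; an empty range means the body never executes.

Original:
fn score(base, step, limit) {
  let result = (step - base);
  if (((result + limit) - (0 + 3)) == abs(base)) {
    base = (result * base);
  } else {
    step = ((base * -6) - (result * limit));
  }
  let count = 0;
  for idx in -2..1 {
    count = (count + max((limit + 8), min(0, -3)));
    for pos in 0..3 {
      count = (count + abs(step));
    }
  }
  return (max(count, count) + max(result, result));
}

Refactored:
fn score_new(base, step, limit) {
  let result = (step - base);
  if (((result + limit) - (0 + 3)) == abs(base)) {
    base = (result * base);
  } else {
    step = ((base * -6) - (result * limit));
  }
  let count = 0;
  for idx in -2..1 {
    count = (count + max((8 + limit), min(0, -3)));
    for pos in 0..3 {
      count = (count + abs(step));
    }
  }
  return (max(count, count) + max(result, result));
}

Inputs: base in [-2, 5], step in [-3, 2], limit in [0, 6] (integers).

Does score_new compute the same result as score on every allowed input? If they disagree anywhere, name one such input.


Equivalent — the differences include same computation, different form, yet no declared input distinguishes the two.
As a probe, take base=4, step=1, limit=4: score runs result = -3; (((result + limit) - (0 + 3)) == abs(base)) -> false; step = -12; count = 0; [idx=-2]; count = 12; [pos=0]; count = 24; [pos=1]; count = 36; [pos=2]; count = 48; [idx=-1]; count = 60; [pos=0]; count = 72; [pos=1]; count = 84; [pos=2]; count = 96; [idx=0]; count = 108; [pos=0]; count = 120; [pos=1]; count = 132; [pos=2]; count = 144; return 141; score_new runs result = -3; (((result + limit) - (0 + 3)) == abs(base)) -> false; step = -12; count = 0; [idx=-2]; count = 12; [pos=0]; count = 24; [pos=1]; count = 36; [pos=2]; count = 48; [idx=-1]; count = 60; [pos=0]; count = 72; [pos=1]; count = 84; [pos=2]; count = 96; [idx=0]; count = 108; [pos=0]; count = 120; [pos=1]; count = 132; [pos=2]; count = 144; return 141; both end at 141.
Checked all 336 inputs in the declared domain: the outputs agree on every one.
verdict: equivalent


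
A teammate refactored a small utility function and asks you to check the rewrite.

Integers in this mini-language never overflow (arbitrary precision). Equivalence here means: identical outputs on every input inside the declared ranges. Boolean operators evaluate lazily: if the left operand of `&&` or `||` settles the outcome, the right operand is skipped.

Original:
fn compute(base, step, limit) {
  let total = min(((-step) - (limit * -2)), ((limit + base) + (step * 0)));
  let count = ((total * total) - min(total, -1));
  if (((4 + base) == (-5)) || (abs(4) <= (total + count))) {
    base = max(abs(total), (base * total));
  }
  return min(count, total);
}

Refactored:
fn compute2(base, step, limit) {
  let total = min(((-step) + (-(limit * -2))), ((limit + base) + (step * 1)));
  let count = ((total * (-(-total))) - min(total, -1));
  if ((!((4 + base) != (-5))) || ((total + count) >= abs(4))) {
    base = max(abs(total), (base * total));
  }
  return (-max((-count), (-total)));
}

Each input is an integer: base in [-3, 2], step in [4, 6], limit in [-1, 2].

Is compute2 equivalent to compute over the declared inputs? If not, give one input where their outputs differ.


base=-3, step=4, limit=2 yields -1 from compute but 0 from compute2.
verdict: not equivalent; witness: base=-3, step=4, limit=2


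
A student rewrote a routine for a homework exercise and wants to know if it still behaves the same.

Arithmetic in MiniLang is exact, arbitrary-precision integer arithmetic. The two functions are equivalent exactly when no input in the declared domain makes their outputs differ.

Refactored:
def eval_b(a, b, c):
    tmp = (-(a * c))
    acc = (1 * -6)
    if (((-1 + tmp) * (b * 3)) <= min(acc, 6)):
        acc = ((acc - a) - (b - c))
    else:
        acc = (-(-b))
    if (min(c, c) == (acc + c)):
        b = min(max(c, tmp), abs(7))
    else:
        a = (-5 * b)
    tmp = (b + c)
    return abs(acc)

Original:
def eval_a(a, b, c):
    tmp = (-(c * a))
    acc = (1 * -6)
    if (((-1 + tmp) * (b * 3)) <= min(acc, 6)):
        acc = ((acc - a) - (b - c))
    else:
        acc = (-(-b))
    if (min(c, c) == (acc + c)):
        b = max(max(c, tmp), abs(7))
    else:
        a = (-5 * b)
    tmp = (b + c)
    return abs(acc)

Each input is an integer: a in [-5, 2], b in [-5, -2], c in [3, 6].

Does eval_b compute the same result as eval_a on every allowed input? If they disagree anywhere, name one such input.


The edit looks behavioral (`max(max(c, tmp), abs(7))` became `min(max(c, tmp), abs(7))`), but over these ranges it never changes the outcome.
As a probe, take a=0, b=-2, c=5: eval_a runs tmp=0, then acc=-6, then (((-1 + tmp) * (b * 3)) <= min(acc, 6)) is false, then acc=-2, then (min(c, c) == (acc + c)) is false, then a=10, then tmp=3, then returns 2; eval_b runs tmp=0, then acc=-6, then (((-1 + tmp) * (b * 3)) <= min(acc, 6)) is false, then acc=-2, then (min(c, c) == (acc + c)) is false, then a=10, then tmp=3, then returns 2; both end at 2.
Sweeping the whole domain (128 inputs) finds no disagreement.
verdict: equivalent


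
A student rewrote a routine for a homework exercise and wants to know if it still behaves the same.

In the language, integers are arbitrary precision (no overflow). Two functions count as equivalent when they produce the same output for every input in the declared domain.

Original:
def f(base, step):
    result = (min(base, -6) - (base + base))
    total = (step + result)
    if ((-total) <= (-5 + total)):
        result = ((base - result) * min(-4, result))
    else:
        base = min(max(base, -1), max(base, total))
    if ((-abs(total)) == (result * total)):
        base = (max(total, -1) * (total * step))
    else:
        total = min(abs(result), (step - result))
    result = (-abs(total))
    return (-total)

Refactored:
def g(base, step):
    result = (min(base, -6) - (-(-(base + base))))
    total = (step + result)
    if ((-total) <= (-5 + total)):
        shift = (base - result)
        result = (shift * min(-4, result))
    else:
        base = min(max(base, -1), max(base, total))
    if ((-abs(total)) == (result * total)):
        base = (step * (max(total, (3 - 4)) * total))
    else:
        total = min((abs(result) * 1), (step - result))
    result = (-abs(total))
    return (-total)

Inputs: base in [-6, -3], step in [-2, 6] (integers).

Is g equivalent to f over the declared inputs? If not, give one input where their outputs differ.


Side by side, the visible changes include: constant usage differs, arithmetic usage differs, local variable names differ, statement counts differ.
One worked example (base=-4, step=0) — f: result becomes 2; next total becomes 2; next ((-total) <= (-5 + total)) evaluates to false; next base becomes -1; next ((-abs(total)) == (result * total)) evaluates to false; next total becomes -2; next result becomes -2; next final value 2; g: result becomes 2; next total becomes 2; next ((-total) <= (-5 + total)) evaluates to false; next base becomes -1; next ((-abs(total)) == (result * total)) evaluates to false; next total becomes -2; next result becomes -2; next final value 2; agreement on 2.
Every one of the 36 inputs gives matching results.
verdict: equivalent


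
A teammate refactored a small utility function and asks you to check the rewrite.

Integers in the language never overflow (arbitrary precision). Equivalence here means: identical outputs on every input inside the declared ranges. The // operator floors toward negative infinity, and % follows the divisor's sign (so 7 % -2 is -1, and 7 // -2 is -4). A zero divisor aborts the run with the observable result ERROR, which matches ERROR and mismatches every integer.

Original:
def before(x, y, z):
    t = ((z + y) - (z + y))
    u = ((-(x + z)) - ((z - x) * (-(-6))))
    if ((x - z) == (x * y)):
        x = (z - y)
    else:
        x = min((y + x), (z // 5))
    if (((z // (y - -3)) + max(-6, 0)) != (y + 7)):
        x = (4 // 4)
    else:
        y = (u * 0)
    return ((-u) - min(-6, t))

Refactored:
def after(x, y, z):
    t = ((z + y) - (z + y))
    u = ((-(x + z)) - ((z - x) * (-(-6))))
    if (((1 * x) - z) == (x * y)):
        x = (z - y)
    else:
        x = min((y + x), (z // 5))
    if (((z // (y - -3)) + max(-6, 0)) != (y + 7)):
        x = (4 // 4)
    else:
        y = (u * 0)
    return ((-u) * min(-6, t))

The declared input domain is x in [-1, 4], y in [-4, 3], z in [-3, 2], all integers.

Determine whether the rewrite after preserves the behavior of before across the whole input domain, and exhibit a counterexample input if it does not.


At x=-1, y=-4, z=-3: before gives -10, after gives 96.
verdict: not equivalent; witness: x=-1, y=-4, z=-3
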